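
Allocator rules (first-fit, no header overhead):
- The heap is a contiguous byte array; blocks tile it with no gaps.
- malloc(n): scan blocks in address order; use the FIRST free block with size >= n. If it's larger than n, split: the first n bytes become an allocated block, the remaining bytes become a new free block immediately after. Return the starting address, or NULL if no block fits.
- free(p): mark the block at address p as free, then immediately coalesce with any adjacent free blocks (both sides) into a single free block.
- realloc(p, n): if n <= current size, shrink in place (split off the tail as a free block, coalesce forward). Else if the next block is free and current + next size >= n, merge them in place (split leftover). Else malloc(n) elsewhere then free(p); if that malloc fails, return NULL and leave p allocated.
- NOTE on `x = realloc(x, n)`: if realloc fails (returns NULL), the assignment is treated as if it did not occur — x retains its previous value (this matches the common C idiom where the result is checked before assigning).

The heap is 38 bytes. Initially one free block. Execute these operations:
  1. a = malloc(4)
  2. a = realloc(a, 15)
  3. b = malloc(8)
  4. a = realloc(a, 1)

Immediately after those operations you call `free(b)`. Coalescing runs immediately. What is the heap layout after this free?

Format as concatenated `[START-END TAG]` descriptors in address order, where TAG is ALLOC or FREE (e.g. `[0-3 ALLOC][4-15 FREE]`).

Op 1: a = malloc(4) -> a = 0; heap: [0-3 ALLOC][4-37 FREE]
Op 2: a = realloc(a, 15) -> a = 0; heap: [0-14 ALLOC][15-37 FREE]
Op 3: b = malloc(8) -> b = 15; heap: [0-14 ALLOC][15-22 ALLOC][23-37 FREE]
Op 4: a = realloc(a, 1) -> a = 0; heap: [0-0 ALLOC][1-14 FREE][15-22 ALLOC][23-37 FREE]
free(b): b = 15 -> block [15-22 ALLOC]; mark free, coalesce with adjacent free neighbors -> [0-0 ALLOC][1-37 FREE]

Answer: [0-0 ALLOC][1-37 FREE]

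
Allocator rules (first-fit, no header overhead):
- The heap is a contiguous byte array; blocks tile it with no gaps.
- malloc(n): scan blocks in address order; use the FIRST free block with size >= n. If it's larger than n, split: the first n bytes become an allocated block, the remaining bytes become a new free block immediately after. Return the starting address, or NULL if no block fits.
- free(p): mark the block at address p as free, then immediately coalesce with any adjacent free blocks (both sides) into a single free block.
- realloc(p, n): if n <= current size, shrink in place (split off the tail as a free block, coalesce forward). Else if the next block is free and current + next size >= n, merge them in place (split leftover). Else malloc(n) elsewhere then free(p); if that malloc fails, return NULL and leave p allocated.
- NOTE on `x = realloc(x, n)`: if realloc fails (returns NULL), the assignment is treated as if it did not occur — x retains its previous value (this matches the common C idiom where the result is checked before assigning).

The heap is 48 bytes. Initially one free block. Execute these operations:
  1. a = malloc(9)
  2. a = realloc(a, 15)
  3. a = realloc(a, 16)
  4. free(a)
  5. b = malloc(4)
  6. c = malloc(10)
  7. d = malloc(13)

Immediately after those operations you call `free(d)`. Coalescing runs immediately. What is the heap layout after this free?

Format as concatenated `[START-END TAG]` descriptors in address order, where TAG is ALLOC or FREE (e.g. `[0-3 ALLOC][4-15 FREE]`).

Op 1: a = malloc(9) -> a = 0; heap: [0-8 ALLOC][9-47 FREE]
Op 2: a = realloc(a, 15) -> a = 0; heap: [0-14 ALLOC][15-47 FREE]
Op 3: a = realloc(a, 16) -> a = 0; heap: [0-15 ALLOC][16-47 FREE]
Op 4: free(a) -> (freed a); heap: [0-47 FREE]
Op 5: b = malloc(4) -> b = 0; heap: [0-3 ALLOC][4-47 FREE]
Op 6: c = malloc(10) -> c = 4; heap: [0-3 ALLOC][4-13 ALLOC][14-47 FREE]
Op 7: d = malloc(13) -> d = 14; heap: [0-3 ALLOC][4-13 ALLOC][14-26 ALLOC][27-47 FREE]
free(d): d = 14 -> block [14-26 ALLOC]; mark free, coalesce with adjacent free neighbors -> [0-3 ALLOC][4-13 ALLOC][14-47 FREE]

Answer: [0-3 ALLOC][4-13 ALLOC][14-47 FREE]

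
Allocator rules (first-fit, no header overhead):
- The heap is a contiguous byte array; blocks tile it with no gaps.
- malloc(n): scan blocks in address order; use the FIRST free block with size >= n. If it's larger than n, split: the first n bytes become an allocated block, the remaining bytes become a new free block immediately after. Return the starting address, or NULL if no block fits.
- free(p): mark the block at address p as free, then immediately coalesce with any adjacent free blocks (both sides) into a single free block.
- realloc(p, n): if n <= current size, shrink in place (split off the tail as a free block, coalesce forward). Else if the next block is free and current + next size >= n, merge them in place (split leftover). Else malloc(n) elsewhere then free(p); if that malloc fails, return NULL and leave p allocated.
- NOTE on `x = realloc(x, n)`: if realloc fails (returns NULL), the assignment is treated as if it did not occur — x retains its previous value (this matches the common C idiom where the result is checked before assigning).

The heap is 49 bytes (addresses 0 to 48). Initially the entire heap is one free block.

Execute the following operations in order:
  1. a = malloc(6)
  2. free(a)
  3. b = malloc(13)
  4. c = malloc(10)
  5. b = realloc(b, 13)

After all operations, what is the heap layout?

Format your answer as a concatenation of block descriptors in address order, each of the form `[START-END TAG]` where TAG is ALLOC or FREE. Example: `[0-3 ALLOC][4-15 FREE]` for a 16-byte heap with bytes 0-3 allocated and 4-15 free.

Answer: [0-12 ALLOC][13-22 ALLOC][23-48 FREE]

Derivation:
Op 1: a = malloc(6) -> a = 0; heap: [0-5 ALLOC][6-48 FREE]
Op 2: free(a) -> (freed a); heap: [0-48 FREE]
Op 3: b = malloc(13) -> b = 0; heap: [0-12 ALLOC][13-48 FREE]
Op 4: c = malloc(10) -> c = 13; heap: [0-12 ALLOC][13-22 ALLOC][23-48 FREE]
Op 5: b = realloc(b, 13) -> b = 0; heap: [0-12 ALLOC][13-22 ALLOC][23-48 FREE]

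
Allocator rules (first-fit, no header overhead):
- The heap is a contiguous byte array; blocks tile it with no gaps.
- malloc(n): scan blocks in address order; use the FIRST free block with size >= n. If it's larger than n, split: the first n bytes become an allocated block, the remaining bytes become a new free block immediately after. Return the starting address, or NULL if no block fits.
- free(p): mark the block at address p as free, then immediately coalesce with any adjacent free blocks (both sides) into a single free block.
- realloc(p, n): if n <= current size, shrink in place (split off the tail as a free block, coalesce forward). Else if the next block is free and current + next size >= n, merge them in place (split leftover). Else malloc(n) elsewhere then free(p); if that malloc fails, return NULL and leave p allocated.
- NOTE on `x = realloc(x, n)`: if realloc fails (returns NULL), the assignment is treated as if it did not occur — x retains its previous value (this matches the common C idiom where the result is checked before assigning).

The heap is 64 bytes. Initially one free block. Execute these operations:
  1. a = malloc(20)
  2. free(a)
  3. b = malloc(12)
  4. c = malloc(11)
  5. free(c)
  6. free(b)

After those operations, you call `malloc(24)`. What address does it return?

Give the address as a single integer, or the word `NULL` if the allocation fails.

Answer: 0

Derivation:
Op 1: a = malloc(20) -> a = 0; heap: [0-19 ALLOC][20-63 FREE]
Op 2: free(a) -> (freed a); heap: [0-63 FREE]
Op 3: b = malloc(12) -> b = 0; heap: [0-11 ALLOC][12-63 FREE]
Op 4: c = malloc(11) -> c = 12; heap: [0-11 ALLOC][12-22 ALLOC][23-63 FREE]
Op 5: free(c) -> (freed c); heap: [0-11 ALLOC][12-63 FREE]
Op 6: free(b) -> (freed b); heap: [0-63 FREE]
malloc(24): first-fit scan over [0-63 FREE] -> 0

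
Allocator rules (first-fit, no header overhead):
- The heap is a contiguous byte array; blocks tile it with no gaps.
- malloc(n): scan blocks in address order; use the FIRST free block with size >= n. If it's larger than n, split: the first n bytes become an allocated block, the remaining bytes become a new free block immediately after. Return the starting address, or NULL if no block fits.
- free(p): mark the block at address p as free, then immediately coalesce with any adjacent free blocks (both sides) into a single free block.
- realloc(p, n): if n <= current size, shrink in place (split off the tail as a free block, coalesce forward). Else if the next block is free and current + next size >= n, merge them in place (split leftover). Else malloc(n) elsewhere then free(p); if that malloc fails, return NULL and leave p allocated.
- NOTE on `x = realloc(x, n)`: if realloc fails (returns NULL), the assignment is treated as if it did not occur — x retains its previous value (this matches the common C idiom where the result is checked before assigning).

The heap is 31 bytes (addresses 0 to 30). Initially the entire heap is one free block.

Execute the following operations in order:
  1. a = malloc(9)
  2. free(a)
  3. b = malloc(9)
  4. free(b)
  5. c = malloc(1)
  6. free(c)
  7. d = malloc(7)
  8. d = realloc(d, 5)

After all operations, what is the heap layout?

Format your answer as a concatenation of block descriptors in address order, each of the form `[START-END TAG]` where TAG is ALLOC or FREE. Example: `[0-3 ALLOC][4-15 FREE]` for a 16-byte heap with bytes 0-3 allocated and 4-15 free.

Answer: [0-4 ALLOC][5-30 FREE]

Derivation:
Op 1: a = malloc(9) -> a = 0; heap: [0-8 ALLOC][9-30 FREE]
Op 2: free(a) -> (freed a); heap: [0-30 FREE]
Op 3: b = malloc(9) -> b = 0; heap: [0-8 ALLOC][9-30 FREE]
Op 4: free(b) -> (freed b); heap: [0-30 FREE]
Op 5: c = malloc(1) -> c = 0; heap: [0-0 ALLOC][1-30 FREE]
Op 6: free(c) -> (freed c); heap: [0-30 FREE]
Op 7: d = malloc(7) -> d = 0; heap: [0-6 ALLOC][7-30 FREE]
Op 8: d = realloc(d, 5) -> d = 0; heap: [0-4 ALLOC][5-30 FREE]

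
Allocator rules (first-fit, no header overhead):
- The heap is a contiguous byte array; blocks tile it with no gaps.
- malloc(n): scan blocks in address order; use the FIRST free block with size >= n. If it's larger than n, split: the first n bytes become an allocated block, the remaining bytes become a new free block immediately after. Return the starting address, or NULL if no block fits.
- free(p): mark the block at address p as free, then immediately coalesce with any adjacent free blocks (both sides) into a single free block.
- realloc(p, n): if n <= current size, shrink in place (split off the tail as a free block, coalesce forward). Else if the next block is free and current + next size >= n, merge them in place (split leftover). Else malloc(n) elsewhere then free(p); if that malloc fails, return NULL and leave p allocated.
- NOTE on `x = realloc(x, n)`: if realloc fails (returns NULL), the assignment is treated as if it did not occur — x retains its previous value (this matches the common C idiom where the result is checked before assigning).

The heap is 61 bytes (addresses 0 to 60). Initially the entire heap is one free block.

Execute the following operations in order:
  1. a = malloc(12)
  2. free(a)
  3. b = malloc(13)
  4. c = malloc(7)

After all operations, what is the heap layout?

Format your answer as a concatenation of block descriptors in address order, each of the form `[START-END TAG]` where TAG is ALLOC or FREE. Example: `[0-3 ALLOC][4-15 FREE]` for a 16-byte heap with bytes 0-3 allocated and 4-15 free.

Answer: [0-12 ALLOC][13-19 ALLOC][20-60 FREE]

Derivation:
Op 1: a = malloc(12) -> a = 0; heap: [0-11 ALLOC][12-60 FREE]
Op 2: free(a) -> (freed a); heap: [0-60 FREE]
Op 3: b = malloc(13) -> b = 0; heap: [0-12 ALLOC][13-60 FREE]
Op 4: c = malloc(7) -> c = 13; heap: [0-12 ALLOC][13-19 ALLOC][20-60 FREE]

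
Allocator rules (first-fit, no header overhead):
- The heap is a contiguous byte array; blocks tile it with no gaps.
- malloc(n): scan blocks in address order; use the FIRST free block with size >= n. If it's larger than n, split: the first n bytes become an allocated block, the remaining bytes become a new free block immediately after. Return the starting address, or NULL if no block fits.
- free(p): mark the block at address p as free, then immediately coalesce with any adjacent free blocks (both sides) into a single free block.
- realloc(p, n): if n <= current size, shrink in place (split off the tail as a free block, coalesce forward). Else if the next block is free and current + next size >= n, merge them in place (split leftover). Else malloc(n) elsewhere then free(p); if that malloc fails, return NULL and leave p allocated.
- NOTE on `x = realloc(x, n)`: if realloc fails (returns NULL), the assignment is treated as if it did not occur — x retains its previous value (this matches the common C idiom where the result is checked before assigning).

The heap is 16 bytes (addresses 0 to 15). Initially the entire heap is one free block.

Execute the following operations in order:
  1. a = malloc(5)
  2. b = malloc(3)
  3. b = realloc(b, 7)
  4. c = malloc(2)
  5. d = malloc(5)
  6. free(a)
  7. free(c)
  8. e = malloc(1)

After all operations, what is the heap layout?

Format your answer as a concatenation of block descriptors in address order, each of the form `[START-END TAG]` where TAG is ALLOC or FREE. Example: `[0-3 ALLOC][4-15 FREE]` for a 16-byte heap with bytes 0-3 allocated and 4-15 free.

Answer: [0-0 ALLOC][1-4 FREE][5-11 ALLOC][12-15 FREE]

Derivation:
Op 1: a = malloc(5) -> a = 0; heap: [0-4 ALLOC][5-15 FREE]
Op 2: b = malloc(3) -> b = 5; heap: [0-4 ALLOC][5-7 ALLOC][8-15 FREE]
Op 3: b = realloc(b, 7) -> b = 5; heap: [0-4 ALLOC][5-11 ALLOC][12-15 FREE]
Op 4: c = malloc(2) -> c = 12; heap: [0-4 ALLOC][5-11 ALLOC][12-13 ALLOC][14-15 FREE]
Op 5: d = malloc(5) -> d = NULL; heap: [0-4 ALLOC][5-11 ALLOC][12-13 ALLOC][14-15 FREE]
Op 6: free(a) -> (freed a); heap: [0-4 FREE][5-11 ALLOC][12-13 ALLOC][14-15 FREE]
Op 7: free(c) -> (freed c); heap: [0-4 FREE][5-11 ALLOC][12-15 FREE]
Op 8: e = malloc(1) -> e = 0; heap: [0-0 ALLOC][1-4 FREE][5-11 ALLOC][12-15 FREE]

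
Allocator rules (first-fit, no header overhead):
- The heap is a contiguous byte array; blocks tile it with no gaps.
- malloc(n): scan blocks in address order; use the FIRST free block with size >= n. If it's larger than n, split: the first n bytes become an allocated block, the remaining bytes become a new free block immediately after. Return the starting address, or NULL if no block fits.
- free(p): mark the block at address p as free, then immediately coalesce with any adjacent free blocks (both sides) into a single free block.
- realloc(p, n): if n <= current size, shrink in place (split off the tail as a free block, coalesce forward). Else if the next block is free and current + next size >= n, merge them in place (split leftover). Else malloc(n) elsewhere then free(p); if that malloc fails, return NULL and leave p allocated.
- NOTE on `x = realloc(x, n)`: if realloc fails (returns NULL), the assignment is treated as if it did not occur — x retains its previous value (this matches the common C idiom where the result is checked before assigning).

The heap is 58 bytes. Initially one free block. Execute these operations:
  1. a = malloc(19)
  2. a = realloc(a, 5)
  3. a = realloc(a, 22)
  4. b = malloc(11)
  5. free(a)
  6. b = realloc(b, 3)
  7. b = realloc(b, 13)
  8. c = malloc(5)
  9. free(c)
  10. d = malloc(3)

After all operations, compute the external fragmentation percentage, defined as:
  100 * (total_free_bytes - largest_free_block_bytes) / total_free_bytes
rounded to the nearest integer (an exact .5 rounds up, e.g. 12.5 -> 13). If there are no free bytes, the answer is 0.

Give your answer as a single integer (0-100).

Answer: 45

Derivation:
Op 1: a = malloc(19) -> a = 0; heap: [0-18 ALLOC][19-57 FREE]
Op 2: a = realloc(a, 5) -> a = 0; heap: [0-4 ALLOC][5-57 FREE]
Op 3: a = realloc(a, 22) -> a = 0; heap: [0-21 ALLOC][22-57 FREE]
Op 4: b = malloc(11) -> b = 22; heap: [0-21 ALLOC][22-32 ALLOC][33-57 FREE]
Op 5: free(a) -> (freed a); heap: [0-21 FREE][22-32 ALLOC][33-57 FREE]
Op 6: b = realloc(b, 3) -> b = 22; heap: [0-21 FREE][22-24 ALLOC][25-57 FREE]
Op 7: b = realloc(b, 13) -> b = 22; heap: [0-21 FREE][22-34 ALLOC][35-57 FREE]
Op 8: c = malloc(5) -> c = 0; heap: [0-4 ALLOC][5-21 FREE][22-34 ALLOC][35-57 FREE]
Op 9: free(c) -> (freed c); heap: [0-21 FREE][22-34 ALLOC][35-57 FREE]
Op 10: d = malloc(3) -> d = 0; heap: [0-2 ALLOC][3-21 FREE][22-34 ALLOC][35-57 FREE]
Free blocks: [19 23] total_free=42 largest=23 -> 100*(42-23)/42 = 1900/42 ≈ 45.238 -> rounds to 45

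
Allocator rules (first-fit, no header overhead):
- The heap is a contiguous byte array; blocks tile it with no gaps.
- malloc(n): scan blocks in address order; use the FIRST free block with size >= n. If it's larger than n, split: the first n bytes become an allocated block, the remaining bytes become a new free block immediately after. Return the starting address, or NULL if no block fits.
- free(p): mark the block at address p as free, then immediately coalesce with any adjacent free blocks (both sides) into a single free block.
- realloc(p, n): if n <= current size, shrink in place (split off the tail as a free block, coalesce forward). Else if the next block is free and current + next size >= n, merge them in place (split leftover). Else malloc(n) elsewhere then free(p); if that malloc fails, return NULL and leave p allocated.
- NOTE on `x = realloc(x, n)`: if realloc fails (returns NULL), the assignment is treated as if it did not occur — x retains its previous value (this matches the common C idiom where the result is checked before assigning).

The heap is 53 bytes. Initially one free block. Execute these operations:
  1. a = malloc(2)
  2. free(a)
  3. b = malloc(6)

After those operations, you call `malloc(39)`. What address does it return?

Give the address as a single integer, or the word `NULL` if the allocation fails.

Op 1: a = malloc(2) -> a = 0; heap: [0-1 ALLOC][2-52 FREE]
Op 2: free(a) -> (freed a); heap: [0-52 FREE]
Op 3: b = malloc(6) -> b = 0; heap: [0-5 ALLOC][6-52 FREE]
malloc(39): first-fit scan over [0-5 ALLOC][6-52 FREE] -> 6

Answer: 6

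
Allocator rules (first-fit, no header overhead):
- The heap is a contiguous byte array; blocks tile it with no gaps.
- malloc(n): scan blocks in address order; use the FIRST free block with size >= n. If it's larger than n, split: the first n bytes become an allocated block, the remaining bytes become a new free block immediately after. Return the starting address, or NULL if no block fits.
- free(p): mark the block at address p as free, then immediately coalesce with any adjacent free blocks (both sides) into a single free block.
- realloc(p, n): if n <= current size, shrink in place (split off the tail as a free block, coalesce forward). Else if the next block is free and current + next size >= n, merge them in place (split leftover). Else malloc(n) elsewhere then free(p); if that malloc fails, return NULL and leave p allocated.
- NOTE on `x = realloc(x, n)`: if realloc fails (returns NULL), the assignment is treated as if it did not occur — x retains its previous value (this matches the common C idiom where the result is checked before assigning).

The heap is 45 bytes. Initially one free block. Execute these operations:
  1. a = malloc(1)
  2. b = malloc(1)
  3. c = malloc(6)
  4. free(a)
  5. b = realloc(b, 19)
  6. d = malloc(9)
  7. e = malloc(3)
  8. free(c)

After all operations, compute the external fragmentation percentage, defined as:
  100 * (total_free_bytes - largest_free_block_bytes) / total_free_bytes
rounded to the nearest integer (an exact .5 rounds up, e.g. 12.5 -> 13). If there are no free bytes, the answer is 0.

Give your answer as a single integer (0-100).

Op 1: a = malloc(1) -> a = 0; heap: [0-0 ALLOC][1-44 FREE]
Op 2: b = malloc(1) -> b = 1; heap: [0-0 ALLOC][1-1 ALLOC][2-44 FREE]
Op 3: c = malloc(6) -> c = 2; heap: [0-0 ALLOC][1-1 ALLOC][2-7 ALLOC][8-44 FREE]
Op 4: free(a) -> (freed a); heap: [0-0 FREE][1-1 ALLOC][2-7 ALLOC][8-44 FREE]
Op 5: b = realloc(b, 19) -> b = 8; heap: [0-1 FREE][2-7 ALLOC][8-26 ALLOC][27-44 FREE]
Op 6: d = malloc(9) -> d = 27; heap: [0-1 FREE][2-7 ALLOC][8-26 ALLOC][27-35 ALLOC][36-44 FREE]
Op 7: e = malloc(3) -> e = 36; heap: [0-1 FREE][2-7 ALLOC][8-26 ALLOC][27-35 ALLOC][36-38 ALLOC][39-44 FREE]
Op 8: free(c) -> (freed c); heap: [0-7 FREE][8-26 ALLOC][27-35 ALLOC][36-38 ALLOC][39-44 FREE]
Free blocks: [8 6] total_free=14 largest=8 -> 100*(14-8)/14 = 600/14 ≈ 42.857 -> rounds to 43

Answer: 43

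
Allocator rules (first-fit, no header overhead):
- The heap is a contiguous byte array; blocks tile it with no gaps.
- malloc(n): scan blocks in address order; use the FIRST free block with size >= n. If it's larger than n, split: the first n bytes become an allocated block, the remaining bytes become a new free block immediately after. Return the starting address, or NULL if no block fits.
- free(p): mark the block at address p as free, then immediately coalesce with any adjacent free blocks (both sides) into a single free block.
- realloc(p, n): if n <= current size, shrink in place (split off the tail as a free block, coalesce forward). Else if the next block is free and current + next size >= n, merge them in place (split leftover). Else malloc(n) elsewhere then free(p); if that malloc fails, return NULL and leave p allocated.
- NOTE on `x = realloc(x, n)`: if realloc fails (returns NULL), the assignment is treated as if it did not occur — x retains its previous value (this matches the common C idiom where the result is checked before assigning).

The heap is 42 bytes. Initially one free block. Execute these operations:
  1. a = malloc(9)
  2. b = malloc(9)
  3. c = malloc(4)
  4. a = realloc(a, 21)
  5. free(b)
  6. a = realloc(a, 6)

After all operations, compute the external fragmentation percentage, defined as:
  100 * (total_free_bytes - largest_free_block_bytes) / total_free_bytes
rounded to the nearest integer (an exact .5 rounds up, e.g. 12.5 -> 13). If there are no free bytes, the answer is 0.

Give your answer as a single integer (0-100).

Answer: 38

Derivation:
Op 1: a = malloc(9) -> a = 0; heap: [0-8 ALLOC][9-41 FREE]
Op 2: b = malloc(9) -> b = 9; heap: [0-8 ALLOC][9-17 ALLOC][18-41 FREE]
Op 3: c = malloc(4) -> c = 18; heap: [0-8 ALLOC][9-17 ALLOC][18-21 ALLOC][22-41 FREE]
Op 4: a = realloc(a, 21) -> NULL (a unchanged); heap: [0-8 ALLOC][9-17 ALLOC][18-21 ALLOC][22-41 FREE]
Op 5: free(b) -> (freed b); heap: [0-8 ALLOC][9-17 FREE][18-21 ALLOC][22-41 FREE]
Op 6: a = realloc(a, 6) -> a = 0; heap: [0-5 ALLOC][6-17 FREE][18-21 ALLOC][22-41 FREE]
Free blocks: [12 20] total_free=32 largest=20 -> 100*(32-20)/32 = 1200/32 = 37.5 -> rounds to 38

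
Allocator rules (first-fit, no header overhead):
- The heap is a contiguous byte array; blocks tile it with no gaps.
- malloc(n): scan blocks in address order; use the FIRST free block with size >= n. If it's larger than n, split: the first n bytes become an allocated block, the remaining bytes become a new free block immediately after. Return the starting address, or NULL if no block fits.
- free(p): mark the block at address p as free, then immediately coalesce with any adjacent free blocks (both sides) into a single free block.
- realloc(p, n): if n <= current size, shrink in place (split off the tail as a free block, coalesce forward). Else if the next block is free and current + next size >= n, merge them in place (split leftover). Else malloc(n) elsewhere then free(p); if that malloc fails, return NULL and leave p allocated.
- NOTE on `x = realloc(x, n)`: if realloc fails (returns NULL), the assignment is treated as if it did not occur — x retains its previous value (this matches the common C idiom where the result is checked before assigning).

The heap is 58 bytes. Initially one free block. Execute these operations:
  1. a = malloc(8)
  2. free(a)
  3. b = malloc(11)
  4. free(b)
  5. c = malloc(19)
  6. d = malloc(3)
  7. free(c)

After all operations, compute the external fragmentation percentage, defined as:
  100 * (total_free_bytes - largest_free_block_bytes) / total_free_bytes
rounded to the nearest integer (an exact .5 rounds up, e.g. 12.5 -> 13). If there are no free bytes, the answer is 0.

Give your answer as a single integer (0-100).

Op 1: a = malloc(8) -> a = 0; heap: [0-7 ALLOC][8-57 FREE]
Op 2: free(a) -> (freed a); heap: [0-57 FREE]
Op 3: b = malloc(11) -> b = 0; heap: [0-10 ALLOC][11-57 FREE]
Op 4: free(b) -> (freed b); heap: [0-57 FREE]
Op 5: c = malloc(19) -> c = 0; heap: [0-18 ALLOC][19-57 FREE]
Op 6: d = malloc(3) -> d = 19; heap: [0-18 ALLOC][19-21 ALLOC][22-57 FREE]
Op 7: free(c) -> (freed c); heap: [0-18 FREE][19-21 ALLOC][22-57 FREE]
Free blocks: [19 36] total_free=55 largest=36 -> 100*(55-36)/55 = 1900/55 ≈ 34.545 -> rounds to 35

Answer: 35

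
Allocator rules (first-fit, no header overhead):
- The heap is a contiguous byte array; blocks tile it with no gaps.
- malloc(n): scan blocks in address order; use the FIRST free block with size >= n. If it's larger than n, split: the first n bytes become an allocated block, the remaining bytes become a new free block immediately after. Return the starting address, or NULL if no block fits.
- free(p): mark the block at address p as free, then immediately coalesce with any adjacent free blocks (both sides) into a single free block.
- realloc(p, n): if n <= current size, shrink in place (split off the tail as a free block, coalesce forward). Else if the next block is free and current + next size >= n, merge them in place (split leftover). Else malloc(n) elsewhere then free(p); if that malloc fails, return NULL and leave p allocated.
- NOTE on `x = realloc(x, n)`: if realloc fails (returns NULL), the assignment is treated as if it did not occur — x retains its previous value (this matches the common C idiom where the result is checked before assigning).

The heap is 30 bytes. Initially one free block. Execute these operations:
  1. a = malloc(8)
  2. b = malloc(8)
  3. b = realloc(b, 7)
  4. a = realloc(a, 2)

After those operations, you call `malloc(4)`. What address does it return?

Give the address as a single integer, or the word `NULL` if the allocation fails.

Answer: 2

Derivation:
Op 1: a = malloc(8) -> a = 0; heap: [0-7 ALLOC][8-29 FREE]
Op 2: b = malloc(8) -> b = 8; heap: [0-7 ALLOC][8-15 ALLOC][16-29 FREE]
Op 3: b = realloc(b, 7) -> b = 8; heap: [0-7 ALLOC][8-14 ALLOC][15-29 FREE]
Op 4: a = realloc(a, 2) -> a = 0; heap: [0-1 ALLOC][2-7 FREE][8-14 ALLOC][15-29 FREE]
malloc(4): first-fit scan over [0-1 ALLOC][2-7 FREE][8-14 ALLOC][15-29 FREE] -> 2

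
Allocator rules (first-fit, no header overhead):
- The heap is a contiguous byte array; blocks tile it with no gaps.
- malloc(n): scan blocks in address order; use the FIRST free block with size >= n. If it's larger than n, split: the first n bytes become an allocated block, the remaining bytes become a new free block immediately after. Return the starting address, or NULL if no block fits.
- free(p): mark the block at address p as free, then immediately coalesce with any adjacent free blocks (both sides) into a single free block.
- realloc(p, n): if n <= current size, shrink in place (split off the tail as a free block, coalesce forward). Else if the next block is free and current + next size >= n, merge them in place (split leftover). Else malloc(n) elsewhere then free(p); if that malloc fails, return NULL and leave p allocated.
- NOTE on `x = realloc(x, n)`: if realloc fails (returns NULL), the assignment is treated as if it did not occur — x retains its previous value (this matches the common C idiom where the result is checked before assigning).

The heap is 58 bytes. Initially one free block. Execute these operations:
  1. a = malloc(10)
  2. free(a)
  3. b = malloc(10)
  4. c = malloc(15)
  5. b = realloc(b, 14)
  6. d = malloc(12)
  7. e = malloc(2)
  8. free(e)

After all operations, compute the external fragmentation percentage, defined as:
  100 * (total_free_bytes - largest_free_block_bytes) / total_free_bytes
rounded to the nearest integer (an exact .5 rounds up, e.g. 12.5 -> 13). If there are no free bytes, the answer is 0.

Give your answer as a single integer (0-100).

Op 1: a = malloc(10) -> a = 0; heap: [0-9 ALLOC][10-57 FREE]
Op 2: free(a) -> (freed a); heap: [0-57 FREE]
Op 3: b = malloc(10) -> b = 0; heap: [0-9 ALLOC][10-57 FREE]
Op 4: c = malloc(15) -> c = 10; heap: [0-9 ALLOC][10-24 ALLOC][25-57 FREE]
Op 5: b = realloc(b, 14) -> b = 25; heap: [0-9 FREE][10-24 ALLOC][25-38 ALLOC][39-57 FREE]
Op 6: d = malloc(12) -> d = 39; heap: [0-9 FREE][10-24 ALLOC][25-38 ALLOC][39-50 ALLOC][51-57 FREE]
Op 7: e = malloc(2) -> e = 0; heap: [0-1 ALLOC][2-9 FREE][10-24 ALLOC][25-38 ALLOC][39-50 ALLOC][51-57 FREE]
Op 8: free(e) -> (freed e); heap: [0-9 FREE][10-24 ALLOC][25-38 ALLOC][39-50 ALLOC][51-57 FREE]
Free blocks: [10 7] total_free=17 largest=10 -> 100*(17-10)/17 = 700/17 ≈ 41.176 -> rounds to 41

Answer: 41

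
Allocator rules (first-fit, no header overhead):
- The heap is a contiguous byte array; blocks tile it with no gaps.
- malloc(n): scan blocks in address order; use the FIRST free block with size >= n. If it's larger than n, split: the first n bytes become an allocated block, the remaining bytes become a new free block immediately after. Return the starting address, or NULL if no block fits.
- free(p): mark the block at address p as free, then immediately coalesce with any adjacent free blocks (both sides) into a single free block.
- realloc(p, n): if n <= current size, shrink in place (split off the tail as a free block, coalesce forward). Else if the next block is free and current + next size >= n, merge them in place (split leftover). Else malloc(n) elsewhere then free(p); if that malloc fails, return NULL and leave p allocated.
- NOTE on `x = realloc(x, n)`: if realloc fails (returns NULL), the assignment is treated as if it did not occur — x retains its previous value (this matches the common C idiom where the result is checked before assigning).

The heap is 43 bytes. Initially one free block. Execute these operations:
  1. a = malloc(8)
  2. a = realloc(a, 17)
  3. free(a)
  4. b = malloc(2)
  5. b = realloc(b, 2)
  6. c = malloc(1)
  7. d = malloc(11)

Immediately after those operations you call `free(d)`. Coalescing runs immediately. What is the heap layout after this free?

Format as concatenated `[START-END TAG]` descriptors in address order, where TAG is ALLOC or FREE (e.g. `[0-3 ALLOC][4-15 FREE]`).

Answer: [0-1 ALLOC][2-2 ALLOC][3-42 FREE]

Derivation:
Op 1: a = malloc(8) -> a = 0; heap: [0-7 ALLOC][8-42 FREE]
Op 2: a = realloc(a, 17) -> a = 0; heap: [0-16 ALLOC][17-42 FREE]
Op 3: free(a) -> (freed a); heap: [0-42 FREE]
Op 4: b = malloc(2) -> b = 0; heap: [0-1 ALLOC][2-42 FREE]
Op 5: b = realloc(b, 2) -> b = 0; heap: [0-1 ALLOC][2-42 FREE]
Op 6: c = malloc(1) -> c = 2; heap: [0-1 ALLOC][2-2 ALLOC][3-42 FREE]
Op 7: d = malloc(11) -> d = 3; heap: [0-1 ALLOC][2-2 ALLOC][3-13 ALLOC][14-42 FREE]
free(d): d = 3 -> block [3-13 ALLOC]; mark free, coalesce with adjacent free neighbors -> [0-1 ALLOC][2-2 ALLOC][3-42 FREE]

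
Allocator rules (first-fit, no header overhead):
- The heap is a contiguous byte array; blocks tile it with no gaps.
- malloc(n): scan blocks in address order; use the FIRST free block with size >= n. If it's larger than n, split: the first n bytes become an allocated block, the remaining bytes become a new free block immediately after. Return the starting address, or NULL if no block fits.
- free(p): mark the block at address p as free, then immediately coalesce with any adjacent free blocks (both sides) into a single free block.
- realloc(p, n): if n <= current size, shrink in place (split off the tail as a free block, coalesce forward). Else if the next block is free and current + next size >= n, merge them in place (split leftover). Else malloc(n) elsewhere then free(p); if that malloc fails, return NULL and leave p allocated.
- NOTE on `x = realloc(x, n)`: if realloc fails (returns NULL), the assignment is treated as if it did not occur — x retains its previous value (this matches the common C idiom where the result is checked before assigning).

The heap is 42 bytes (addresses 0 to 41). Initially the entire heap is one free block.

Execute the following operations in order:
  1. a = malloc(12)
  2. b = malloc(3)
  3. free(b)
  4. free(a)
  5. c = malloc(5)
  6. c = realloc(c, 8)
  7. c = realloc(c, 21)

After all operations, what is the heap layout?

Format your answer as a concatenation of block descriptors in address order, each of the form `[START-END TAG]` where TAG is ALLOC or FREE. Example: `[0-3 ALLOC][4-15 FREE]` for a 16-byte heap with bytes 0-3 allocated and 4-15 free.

Op 1: a = malloc(12) -> a = 0; heap: [0-11 ALLOC][12-41 FREE]
Op 2: b = malloc(3) -> b = 12; heap: [0-11 ALLOC][12-14 ALLOC][15-41 FREE]
Op 3: free(b) -> (freed b); heap: [0-11 ALLOC][12-41 FREE]
Op 4: free(a) -> (freed a); heap: [0-41 FREE]
Op 5: c = malloc(5) -> c = 0; heap: [0-4 ALLOC][5-41 FREE]
Op 6: c = realloc(c, 8) -> c = 0; heap: [0-7 ALLOC][8-41 FREE]
Op 7: c = realloc(c, 21) -> c = 0; heap: [0-20 ALLOC][21-41 FREE]

Answer: [0-20 ALLOC][21-41 FREE]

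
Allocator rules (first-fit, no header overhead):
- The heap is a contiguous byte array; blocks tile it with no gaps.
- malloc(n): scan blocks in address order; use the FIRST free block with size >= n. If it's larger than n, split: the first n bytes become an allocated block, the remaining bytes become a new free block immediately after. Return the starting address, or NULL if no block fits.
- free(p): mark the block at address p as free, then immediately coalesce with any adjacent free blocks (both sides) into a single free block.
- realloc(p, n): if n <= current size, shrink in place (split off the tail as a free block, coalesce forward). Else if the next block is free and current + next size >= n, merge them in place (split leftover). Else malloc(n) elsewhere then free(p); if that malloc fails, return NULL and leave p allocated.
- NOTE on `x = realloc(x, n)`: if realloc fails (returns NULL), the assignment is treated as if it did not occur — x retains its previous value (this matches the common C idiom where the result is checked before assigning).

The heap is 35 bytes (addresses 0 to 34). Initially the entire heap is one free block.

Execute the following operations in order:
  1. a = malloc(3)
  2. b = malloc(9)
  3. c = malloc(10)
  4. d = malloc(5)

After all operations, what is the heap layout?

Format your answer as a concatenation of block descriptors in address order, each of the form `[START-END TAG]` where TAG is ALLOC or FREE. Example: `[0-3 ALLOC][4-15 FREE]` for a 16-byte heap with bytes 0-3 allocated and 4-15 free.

Op 1: a = malloc(3) -> a = 0; heap: [0-2 ALLOC][3-34 FREE]
Op 2: b = malloc(9) -> b = 3; heap: [0-2 ALLOC][3-11 ALLOC][12-34 FREE]
Op 3: c = malloc(10) -> c = 12; heap: [0-2 ALLOC][3-11 ALLOC][12-21 ALLOC][22-34 FREE]
Op 4: d = malloc(5) -> d = 22; heap: [0-2 ALLOC][3-11 ALLOC][12-21 ALLOC][22-26 ALLOC][27-34 FREE]

Answer: [0-2 ALLOC][3-11 ALLOC][12-21 ALLOC][22-26 ALLOC][27-34 FREE]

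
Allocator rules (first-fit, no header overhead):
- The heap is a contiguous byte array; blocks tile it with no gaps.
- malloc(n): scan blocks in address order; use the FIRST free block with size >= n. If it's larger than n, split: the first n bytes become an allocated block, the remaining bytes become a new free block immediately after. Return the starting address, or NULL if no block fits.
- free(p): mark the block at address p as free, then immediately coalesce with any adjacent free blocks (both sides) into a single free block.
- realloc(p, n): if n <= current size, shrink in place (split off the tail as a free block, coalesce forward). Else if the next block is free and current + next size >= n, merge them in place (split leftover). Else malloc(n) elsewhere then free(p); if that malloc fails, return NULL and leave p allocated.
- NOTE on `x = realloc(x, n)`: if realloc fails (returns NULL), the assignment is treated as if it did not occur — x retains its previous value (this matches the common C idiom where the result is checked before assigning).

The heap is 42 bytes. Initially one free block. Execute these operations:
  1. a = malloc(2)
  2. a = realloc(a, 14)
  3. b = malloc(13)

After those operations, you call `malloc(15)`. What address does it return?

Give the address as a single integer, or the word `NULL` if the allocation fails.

Op 1: a = malloc(2) -> a = 0; heap: [0-1 ALLOC][2-41 FREE]
Op 2: a = realloc(a, 14) -> a = 0; heap: [0-13 ALLOC][14-41 FREE]
Op 3: b = malloc(13) -> b = 14; heap: [0-13 ALLOC][14-26 ALLOC][27-41 FREE]
malloc(15): first-fit scan over [0-13 ALLOC][14-26 ALLOC][27-41 FREE] -> 27

Answer: 27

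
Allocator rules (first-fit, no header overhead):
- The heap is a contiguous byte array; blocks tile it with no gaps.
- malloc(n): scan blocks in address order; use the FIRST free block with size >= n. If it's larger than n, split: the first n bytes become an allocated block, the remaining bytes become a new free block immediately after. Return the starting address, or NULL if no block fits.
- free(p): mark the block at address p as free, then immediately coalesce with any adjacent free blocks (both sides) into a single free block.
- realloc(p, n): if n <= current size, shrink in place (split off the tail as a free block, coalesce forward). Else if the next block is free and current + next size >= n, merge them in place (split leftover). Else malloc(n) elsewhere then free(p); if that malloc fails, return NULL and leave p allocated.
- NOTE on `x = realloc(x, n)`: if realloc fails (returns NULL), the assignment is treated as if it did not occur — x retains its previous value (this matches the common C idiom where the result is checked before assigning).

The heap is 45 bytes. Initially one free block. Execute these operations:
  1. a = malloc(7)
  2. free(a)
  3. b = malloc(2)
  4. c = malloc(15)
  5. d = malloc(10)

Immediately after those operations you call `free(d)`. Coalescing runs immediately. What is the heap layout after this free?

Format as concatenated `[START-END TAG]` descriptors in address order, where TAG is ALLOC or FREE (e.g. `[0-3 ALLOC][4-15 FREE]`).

Answer: [0-1 ALLOC][2-16 ALLOC][17-44 FREE]

Derivation:
Op 1: a = malloc(7) -> a = 0; heap: [0-6 ALLOC][7-44 FREE]
Op 2: free(a) -> (freed a); heap: [0-44 FREE]
Op 3: b = malloc(2) -> b = 0; heap: [0-1 ALLOC][2-44 FREE]
Op 4: c = malloc(15) -> c = 2; heap: [0-1 ALLOC][2-16 ALLOC][17-44 FREE]
Op 5: d = malloc(10) -> d = 17; heap: [0-1 ALLOC][2-16 ALLOC][17-26 ALLOC][27-44 FREE]
free(d): d = 17 -> block [17-26 ALLOC]; mark free, coalesce with adjacent free neighbors -> [0-1 ALLOC][2-16 ALLOC][17-44 FREE]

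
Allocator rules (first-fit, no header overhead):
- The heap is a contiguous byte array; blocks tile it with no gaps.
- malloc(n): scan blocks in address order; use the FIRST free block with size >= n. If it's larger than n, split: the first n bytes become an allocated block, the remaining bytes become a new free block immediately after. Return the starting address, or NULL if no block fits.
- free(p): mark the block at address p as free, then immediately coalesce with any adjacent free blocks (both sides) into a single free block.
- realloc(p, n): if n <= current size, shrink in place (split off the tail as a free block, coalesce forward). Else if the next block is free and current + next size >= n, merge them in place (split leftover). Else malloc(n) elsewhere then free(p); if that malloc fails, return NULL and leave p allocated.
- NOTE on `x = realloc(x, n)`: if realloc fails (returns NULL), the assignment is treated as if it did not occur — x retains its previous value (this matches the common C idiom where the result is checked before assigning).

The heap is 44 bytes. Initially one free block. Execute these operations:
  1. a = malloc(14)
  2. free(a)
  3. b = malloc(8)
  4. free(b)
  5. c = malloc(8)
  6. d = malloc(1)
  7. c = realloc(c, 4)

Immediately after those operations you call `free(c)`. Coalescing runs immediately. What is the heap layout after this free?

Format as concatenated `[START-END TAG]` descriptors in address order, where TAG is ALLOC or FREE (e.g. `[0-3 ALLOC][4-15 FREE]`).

Op 1: a = malloc(14) -> a = 0; heap: [0-13 ALLOC][14-43 FREE]
Op 2: free(a) -> (freed a); heap: [0-43 FREE]
Op 3: b = malloc(8) -> b = 0; heap: [0-7 ALLOC][8-43 FREE]
Op 4: free(b) -> (freed b); heap: [0-43 FREE]
Op 5: c = malloc(8) -> c = 0; heap: [0-7 ALLOC][8-43 FREE]
Op 6: d = malloc(1) -> d = 8; heap: [0-7 ALLOC][8-8 ALLOC][9-43 FREE]
Op 7: c = realloc(c, 4) -> c = 0; heap: [0-3 ALLOC][4-7 FREE][8-8 ALLOC][9-43 FREE]
free(c): c = 0 -> block [0-3 ALLOC]; mark free, coalesce with adjacent free neighbors -> [0-7 FREE][8-8 ALLOC][9-43 FREE]

Answer: [0-7 FREE][8-8 ALLOC][9-43 FREE]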